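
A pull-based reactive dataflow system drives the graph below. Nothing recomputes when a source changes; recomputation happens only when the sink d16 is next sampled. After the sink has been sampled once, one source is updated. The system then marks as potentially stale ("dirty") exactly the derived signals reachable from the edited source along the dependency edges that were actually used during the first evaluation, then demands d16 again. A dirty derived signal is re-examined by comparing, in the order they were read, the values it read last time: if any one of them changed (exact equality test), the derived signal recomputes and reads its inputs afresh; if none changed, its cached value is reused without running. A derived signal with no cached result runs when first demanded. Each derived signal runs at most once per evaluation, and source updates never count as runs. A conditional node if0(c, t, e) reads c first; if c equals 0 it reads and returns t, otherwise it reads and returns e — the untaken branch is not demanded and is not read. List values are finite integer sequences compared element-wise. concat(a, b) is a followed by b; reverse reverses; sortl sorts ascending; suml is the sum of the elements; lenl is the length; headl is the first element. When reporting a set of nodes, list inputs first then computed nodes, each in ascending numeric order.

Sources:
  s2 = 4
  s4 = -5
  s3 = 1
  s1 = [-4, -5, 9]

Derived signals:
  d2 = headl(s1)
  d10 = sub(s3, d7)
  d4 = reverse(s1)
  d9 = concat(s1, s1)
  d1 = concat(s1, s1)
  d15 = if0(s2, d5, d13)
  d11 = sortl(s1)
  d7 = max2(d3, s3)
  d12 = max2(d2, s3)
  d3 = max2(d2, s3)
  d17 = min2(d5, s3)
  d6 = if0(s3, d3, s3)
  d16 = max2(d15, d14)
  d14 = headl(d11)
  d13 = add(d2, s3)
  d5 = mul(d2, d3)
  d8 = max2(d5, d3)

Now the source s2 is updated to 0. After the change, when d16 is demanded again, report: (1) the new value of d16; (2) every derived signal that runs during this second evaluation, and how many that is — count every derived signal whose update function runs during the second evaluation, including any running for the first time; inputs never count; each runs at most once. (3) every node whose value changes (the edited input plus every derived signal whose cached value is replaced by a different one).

New value of d16: -4.
Derived signals that run: d3, d5, d15, d16 — 4 in total.
Values that change: s2, d15, d16.
Key observation: a condition flipped, so demand reaches new nodes — d3, d5 run for the first time.

First evaluation (everything demanded from the output):
  d2 = headl([-4, -5, 9]) = -4
  d11 = sortl([-4, -5, 9]) = [-5, -4, 9]
  d13 = add(-4, 1) = -3
  d14 = headl([-5, -4, 9]) = -5
  d15 = if0(s2=4 -> else branch d13) = -3
  d16 = max2(-3, -5) = -3

Propagation after the edit:
  d3: demanded for the first time — runs, produces 1.
  d5: demanded for the first time — runs, produces -4.
  d15: runs — s2 4->0; result -4.
  d16: runs — d15 -3->-4; result -4.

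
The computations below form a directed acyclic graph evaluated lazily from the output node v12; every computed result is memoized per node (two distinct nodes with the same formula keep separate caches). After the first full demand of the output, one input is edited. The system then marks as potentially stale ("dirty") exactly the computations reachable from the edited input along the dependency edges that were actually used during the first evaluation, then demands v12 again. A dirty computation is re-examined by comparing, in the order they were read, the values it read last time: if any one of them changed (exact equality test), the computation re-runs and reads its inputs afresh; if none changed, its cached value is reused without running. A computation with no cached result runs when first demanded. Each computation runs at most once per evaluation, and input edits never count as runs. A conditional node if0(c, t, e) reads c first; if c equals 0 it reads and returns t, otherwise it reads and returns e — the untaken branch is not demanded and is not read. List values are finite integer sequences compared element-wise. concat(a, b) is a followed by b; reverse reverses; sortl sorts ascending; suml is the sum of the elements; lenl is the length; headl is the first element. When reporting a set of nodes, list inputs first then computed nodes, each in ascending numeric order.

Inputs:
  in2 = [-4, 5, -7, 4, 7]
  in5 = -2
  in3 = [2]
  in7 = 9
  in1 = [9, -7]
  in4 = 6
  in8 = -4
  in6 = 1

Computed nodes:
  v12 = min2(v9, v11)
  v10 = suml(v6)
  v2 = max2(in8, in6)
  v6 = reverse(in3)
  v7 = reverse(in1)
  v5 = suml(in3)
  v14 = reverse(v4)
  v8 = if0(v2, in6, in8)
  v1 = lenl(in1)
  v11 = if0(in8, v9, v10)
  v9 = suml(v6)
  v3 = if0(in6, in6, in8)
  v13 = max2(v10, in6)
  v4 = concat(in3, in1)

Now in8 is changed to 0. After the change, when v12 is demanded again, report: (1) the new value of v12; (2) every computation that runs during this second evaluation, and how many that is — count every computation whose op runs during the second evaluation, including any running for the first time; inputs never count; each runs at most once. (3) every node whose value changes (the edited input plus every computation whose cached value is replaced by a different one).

Demanding v12 again yields 2.
1 computations run: v11.
The nodes whose values change: in8.
Note the absorption at v11: it re-runs yet its value is the same, leaving the output's value untouched.

First demand of the output computes:
  v6 = reverse([2]) = [2]
  v9 = suml([2]) = 2
  v10 = suml([2]) = 2
  v11 = if0(in8=-4 -> else branch v10) = 2
  v12 = min2(2, 2) = 2

After the edit, cleaning proceeds:
  v11: a read changed (in8 -4->0) — executes, giving 2 — identical to its old value.
  v12: dirty, but its reads are unchanged (v9 unchanged, v11 unchanged); cached 2 stands.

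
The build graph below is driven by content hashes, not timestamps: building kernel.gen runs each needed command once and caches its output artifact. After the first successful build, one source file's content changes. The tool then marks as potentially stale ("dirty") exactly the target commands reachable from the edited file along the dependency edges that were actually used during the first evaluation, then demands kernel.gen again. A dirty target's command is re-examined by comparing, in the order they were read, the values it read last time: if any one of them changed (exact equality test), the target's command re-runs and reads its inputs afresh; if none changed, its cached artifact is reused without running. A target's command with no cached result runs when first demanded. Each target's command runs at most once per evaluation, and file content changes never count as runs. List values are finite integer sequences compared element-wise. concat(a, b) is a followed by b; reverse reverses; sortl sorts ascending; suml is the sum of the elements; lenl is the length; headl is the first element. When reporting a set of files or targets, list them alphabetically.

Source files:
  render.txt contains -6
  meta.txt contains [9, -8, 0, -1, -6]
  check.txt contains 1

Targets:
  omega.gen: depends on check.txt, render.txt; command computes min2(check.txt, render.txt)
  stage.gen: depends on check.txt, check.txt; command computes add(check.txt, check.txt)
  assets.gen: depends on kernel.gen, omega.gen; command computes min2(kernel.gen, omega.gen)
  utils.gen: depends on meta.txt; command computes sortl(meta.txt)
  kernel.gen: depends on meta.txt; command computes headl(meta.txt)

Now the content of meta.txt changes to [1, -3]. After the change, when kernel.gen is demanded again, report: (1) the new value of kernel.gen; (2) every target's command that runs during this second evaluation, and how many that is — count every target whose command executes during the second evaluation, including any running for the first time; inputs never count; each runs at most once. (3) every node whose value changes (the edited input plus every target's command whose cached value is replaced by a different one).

kernel.gen now evaluates to 1.
Run set: kernel.gen (1 run).
Changed values: kernel.gen, meta.txt.

Initial pass — values computed on the first demand:
  kernel.gen = headl([9, -8, 0, -1, -6]) = 9

Second demand — change propagation:
  kernel.gen: re-runs because meta.txt [9, -8, 0, -1, -6]->[1, -3]; new result 1.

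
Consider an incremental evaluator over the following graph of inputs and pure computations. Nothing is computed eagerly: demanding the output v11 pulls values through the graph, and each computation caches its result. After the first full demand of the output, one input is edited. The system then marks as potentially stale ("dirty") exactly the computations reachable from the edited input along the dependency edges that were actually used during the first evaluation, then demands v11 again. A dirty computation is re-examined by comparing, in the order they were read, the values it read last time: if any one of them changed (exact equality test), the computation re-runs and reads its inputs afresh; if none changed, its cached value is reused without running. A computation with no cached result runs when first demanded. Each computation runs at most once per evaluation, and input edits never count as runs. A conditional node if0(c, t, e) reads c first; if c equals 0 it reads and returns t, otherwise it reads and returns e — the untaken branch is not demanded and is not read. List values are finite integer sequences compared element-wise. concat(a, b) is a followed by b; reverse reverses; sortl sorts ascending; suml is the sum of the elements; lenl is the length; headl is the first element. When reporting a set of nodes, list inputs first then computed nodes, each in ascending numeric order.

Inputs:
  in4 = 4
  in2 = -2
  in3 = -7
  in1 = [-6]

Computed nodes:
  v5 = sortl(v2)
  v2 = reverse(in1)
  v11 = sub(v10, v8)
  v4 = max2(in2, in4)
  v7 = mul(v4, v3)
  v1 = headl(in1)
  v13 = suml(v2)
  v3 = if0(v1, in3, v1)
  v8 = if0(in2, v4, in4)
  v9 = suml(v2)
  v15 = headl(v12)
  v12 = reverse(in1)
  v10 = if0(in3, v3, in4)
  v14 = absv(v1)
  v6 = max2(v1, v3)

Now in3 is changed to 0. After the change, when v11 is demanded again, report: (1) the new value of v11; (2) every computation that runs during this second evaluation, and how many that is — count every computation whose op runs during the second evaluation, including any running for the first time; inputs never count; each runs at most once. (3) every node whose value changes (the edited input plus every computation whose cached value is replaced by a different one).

Initial pass — values computed on the first demand:
  v8 = if0(in2=-2 -> else branch in4) = 4
  v10 = if0(in3=-7 -> else branch in4) = 4
  v11 = sub(4, 4) = 0

Second demand — change propagation:
  v1: newly demanded (no cache) — executes and yields -6.
  v3: newly demanded (no cache) — executes and yields -6.
  v10: re-runs because in3 -7->0; new result -6.
  v11: re-runs because v10 4->-6; new result -10.

The important point: the flipped condition pulls in fresh nodes; v1, v3 run for the first time.

v11 now evaluates to -10.
Run set: v1, v3, v10, v11 (4 run).
Changed values: in3, v10, v11.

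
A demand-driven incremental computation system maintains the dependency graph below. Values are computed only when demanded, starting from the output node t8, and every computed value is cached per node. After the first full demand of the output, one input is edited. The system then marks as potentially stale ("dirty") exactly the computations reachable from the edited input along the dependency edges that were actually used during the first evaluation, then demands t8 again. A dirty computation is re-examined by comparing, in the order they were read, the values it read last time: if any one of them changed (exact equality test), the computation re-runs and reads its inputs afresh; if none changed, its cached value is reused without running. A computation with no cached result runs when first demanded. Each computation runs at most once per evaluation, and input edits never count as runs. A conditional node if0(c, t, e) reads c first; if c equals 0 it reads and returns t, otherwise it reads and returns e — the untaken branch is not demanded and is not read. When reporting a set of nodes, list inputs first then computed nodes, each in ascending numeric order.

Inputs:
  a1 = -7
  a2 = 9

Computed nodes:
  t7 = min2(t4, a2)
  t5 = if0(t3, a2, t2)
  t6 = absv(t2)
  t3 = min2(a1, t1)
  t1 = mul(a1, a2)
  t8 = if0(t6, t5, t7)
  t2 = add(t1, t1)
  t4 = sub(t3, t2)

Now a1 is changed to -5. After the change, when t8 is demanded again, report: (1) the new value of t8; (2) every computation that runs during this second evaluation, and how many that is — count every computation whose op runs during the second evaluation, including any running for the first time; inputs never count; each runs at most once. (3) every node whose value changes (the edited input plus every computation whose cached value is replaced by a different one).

New value of t8: 9.
Computations that run: t1, t2, t3, t4, t6, t7, t8 — 7 in total.
Values that change: a1, t1, t2, t3, t4, t6.

First evaluation (everything demanded from the output):
  t1 = mul(-7, 9) = -63
  t2 = add(-63, -63) = -126
  t3 = min2(-7, -63) = -63
  t4 = sub(-63, -126) = 63
  t6 = absv(-126) = 126
  t7 = min2(63, 9) = 9
  t8 = if0(t6=126 -> else branch t7) = 9

Propagation after the edit:
  t1: runs — a1 -7->-5; result -45.
  t2: runs — t1 -63->-45; t1 -63->-45; result -90.
  t3: runs — a1 -7->-5; t1 -63->-45; result -45.
  t4: runs — t3 -63->-45; t2 -126->-90; result 45.
  t6: runs — t2 -126->-90; result 90.
  t7: runs — t4 63->45; result 9 (same value as before).
  t8: runs — t6 126->90; result 9 (same value as before).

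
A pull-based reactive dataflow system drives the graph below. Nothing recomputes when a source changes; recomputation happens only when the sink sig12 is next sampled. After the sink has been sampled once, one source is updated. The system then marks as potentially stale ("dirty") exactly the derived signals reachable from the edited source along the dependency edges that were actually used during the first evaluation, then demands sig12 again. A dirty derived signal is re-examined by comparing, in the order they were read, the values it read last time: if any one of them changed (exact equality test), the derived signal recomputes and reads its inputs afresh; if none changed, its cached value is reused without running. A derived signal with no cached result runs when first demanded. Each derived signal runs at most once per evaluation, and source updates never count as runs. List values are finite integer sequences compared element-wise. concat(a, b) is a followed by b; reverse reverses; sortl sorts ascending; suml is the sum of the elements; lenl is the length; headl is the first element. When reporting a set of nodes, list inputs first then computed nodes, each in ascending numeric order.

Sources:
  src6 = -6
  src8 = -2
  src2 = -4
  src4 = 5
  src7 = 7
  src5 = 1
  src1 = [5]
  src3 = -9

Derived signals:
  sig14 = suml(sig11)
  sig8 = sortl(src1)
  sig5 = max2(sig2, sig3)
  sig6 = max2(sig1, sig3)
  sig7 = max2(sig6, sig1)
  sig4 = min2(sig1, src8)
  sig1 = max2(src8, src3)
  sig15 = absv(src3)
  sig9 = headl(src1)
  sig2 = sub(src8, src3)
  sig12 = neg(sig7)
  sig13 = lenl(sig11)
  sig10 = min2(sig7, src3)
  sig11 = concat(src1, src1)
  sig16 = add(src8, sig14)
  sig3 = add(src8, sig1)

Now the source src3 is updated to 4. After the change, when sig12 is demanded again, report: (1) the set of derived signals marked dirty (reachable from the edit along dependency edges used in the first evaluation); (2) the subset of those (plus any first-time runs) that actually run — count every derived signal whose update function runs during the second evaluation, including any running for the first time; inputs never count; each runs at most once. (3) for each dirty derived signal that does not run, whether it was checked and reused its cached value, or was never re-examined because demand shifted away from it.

Marked dirty: sig1, sig3, sig6, sig7, sig12.
Derived signals that run: sig1, sig3, sig6, sig7, sig12 — 5 in total.
Every dirty derived signal ran.

First evaluation (everything demanded from the output):
  sig1 = max2(-2, -9) = -2
  sig3 = add(-2, -2) = -4
  sig6 = max2(-2, -4) = -2
  sig7 = max2(-2, -2) = -2
  sig12 = neg(-2) = 2

Propagation after the edit:
  sig1: runs — src3 -9->4; result 4.
  sig3: runs — sig1 -2->4; result 2.
  sig6: runs — sig1 -2->4; sig3 -4->2; result 4.
  sig7: runs — sig6 -2->4; sig1 -2->4; result 4.
  sig12: runs — sig7 -2->4; result -4.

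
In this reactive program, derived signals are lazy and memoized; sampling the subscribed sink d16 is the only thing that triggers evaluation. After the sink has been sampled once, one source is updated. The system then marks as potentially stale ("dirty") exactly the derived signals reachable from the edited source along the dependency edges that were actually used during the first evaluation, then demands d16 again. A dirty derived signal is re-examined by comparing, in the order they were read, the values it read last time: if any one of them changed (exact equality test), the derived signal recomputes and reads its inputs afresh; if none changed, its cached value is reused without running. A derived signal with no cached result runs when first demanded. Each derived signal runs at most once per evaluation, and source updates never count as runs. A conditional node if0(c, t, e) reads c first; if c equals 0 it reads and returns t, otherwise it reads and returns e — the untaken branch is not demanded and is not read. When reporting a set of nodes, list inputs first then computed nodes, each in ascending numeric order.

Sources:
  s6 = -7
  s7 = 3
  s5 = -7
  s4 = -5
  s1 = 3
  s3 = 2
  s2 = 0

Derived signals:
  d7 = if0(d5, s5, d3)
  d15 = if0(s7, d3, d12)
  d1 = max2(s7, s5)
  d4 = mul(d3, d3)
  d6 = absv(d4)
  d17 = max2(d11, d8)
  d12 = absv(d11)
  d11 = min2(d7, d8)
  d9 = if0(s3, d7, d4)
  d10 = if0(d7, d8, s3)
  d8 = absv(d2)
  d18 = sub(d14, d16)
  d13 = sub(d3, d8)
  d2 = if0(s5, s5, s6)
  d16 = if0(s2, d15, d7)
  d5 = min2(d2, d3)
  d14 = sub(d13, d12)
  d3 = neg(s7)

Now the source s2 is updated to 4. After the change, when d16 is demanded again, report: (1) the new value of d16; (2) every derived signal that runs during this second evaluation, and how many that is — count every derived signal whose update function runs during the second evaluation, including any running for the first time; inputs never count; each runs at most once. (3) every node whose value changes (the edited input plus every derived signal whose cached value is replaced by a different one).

Demanding d16 again yields -3.
1 derived signals run: d16.
The nodes whose values change: s2, d16.

First demand of the output computes:
  d2 = if0(s5=-7 -> else branch s6) = -7
  d3 = neg(3) = -3
  d5 = min2(-7, -3) = -7
  d7 = if0(d5=-7 -> else branch d3) = -3
  d8 = absv(-7) = 7
  d11 = min2(-3, 7) = -3
  d12 = absv(-3) = 3
  d15 = if0(s7=3 -> else branch d12) = 3
  d16 = if0(s2=0 -> then branch d15) = 3

After the edit, cleaning proceeds:
  d16: a read changed (s2 0->4) — executes, giving -3.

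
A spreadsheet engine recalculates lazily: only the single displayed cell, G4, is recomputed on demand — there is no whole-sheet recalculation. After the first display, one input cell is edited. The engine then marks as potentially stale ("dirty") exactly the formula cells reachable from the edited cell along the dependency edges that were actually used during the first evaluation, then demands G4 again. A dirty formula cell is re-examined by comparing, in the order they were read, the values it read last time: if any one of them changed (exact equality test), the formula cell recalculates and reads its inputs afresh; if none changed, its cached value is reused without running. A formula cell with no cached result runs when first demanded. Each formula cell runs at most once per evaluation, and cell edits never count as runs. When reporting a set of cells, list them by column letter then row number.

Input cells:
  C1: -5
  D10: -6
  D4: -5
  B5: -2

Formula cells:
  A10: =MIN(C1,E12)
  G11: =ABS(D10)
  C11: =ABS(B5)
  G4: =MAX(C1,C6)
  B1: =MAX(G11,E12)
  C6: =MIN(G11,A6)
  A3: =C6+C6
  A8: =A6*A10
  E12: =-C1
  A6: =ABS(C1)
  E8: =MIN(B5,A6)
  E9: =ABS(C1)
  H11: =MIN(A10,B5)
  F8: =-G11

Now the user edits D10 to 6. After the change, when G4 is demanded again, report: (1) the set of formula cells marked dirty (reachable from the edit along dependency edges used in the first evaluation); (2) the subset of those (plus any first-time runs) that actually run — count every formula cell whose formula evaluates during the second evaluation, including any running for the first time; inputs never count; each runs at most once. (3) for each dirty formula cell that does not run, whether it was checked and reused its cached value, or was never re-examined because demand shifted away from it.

Marked dirty: C6, G4, G11.
Formula cells that run: G11 — 1 in total.
Checked but reused from cache: C6, G4.
Key observation: the change is absorbed at G11 — it re-runs but produces the same value, and the output's value is unchanged.

First evaluation (everything demanded from the output):
  A6 = ABS(-5) = 5
  G11 = ABS(-6) = 6
  C6 = MIN(6, 5) = 5
  G4 = MAX(-5, 5) = 5

Propagation after the edit:
  G11: runs — D10 -6->6; result 6 (same value as before).
  C6: checked — values it read are unchanged (G11 unchanged, A6 unchanged); reused cached 5 without running.
  G4: checked — values it read are unchanged (C1 unchanged, C6 unchanged); reused cached 5 without running.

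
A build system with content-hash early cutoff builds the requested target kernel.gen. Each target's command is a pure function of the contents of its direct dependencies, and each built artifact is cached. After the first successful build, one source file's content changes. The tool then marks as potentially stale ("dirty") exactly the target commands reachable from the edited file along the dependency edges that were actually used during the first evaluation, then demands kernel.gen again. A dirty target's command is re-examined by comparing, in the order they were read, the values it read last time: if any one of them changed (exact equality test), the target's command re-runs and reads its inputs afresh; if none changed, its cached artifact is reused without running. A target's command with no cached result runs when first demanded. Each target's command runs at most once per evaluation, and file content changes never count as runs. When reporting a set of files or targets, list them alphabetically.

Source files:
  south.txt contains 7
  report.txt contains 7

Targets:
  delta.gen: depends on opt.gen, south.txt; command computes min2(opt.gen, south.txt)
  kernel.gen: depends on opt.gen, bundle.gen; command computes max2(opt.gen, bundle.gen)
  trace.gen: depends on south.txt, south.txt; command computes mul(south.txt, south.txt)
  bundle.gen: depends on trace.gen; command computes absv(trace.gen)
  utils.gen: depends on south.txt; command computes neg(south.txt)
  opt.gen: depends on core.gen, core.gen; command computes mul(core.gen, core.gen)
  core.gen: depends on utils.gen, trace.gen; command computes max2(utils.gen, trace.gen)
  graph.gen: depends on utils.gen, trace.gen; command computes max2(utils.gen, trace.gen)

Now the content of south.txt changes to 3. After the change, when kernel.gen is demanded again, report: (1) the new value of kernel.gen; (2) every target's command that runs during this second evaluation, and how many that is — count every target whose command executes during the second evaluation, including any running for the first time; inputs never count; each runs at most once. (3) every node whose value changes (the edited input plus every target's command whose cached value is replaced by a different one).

First evaluation (everything demanded from the output):
  trace.gen = mul(7, 7) = 49
  bundle.gen = absv(49) = 49
  utils.gen = neg(7) = -7
  core.gen = max2(-7, 49) = 49
  opt.gen = mul(49, 49) = 2401
  kernel.gen = max2(2401, 49) = 2401

Propagation after the edit:
  trace.gen: runs — south.txt 7->3; south.txt 7->3; result 9.
  bundle.gen: runs — trace.gen 49->9; result 9.
  utils.gen: runs — south.txt 7->3; result -3.
  core.gen: runs — utils.gen -7->-3; trace.gen 49->9; result 9.
  opt.gen: runs — core.gen 49->9; core.gen 49->9; result 81.
  kernel.gen: runs — opt.gen 2401->81; bundle.gen 49->9; result 81.

New value of kernel.gen: 81.
Target commands that run: bundle.gen, core.gen, kernel.gen, opt.gen, trace.gen, utils.gen — 6 in total.
Values that change: bundle.gen, core.gen, kernel.gen, opt.gen, south.txt, trace.gen, utils.gen.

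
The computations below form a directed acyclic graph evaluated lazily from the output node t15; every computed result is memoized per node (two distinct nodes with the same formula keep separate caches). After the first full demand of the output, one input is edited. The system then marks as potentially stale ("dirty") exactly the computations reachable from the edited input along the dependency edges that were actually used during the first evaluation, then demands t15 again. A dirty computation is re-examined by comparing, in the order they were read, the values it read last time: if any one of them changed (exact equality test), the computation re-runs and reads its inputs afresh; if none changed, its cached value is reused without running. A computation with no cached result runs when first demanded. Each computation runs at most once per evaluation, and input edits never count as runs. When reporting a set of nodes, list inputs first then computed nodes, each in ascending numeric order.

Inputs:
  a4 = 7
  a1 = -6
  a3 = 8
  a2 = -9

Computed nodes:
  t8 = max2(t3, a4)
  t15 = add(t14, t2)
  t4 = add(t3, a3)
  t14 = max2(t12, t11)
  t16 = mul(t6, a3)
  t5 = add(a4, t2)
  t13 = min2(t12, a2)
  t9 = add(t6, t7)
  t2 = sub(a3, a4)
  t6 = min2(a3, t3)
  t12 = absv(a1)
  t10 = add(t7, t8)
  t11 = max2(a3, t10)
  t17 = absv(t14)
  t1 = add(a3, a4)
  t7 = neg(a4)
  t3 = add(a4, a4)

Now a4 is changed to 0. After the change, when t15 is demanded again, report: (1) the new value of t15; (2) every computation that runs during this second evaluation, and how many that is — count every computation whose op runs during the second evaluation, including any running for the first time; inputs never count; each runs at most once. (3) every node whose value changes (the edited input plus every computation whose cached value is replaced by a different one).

First demand of the output computes:
  t2 = sub(8, 7) = 1
  t3 = add(7, 7) = 14
  t7 = neg(7) = -7
  t8 = max2(14, 7) = 14
  t10 = add(-7, 14) = 7
  t11 = max2(8, 7) = 8
  t12 = absv(-6) = 6
  t14 = max2(6, 8) = 8
  t15 = add(8, 1) = 9

After the edit, cleaning proceeds:
  t2: a read changed (a4 7->0) — executes, giving 8.
  t3: a read changed (a4 7->0; a4 7->0) — executes, giving 0.
  t7: a read changed (a4 7->0) — executes, giving 0.
  t8: a read changed (t3 14->0; a4 7->0) — executes, giving 0.
  t10: a read changed (t7 -7->0; t8 14->0) — executes, giving 0.
  t11: a read changed (t10 7->0) — executes, giving 8 — identical to its old value.
  t14: dirty, but its reads are unchanged (t12 unchanged, t11 unchanged); cached 8 stands.
  t15: a read changed (t2 1->8) — executes, giving 16.

Note where the cutoff bites: t14 is checked, finds nothing changed, and keeps its cache.

Demanding t15 again yields 16.
7 computations run: t2, t3, t7, t8, t10, t11, t15.
The nodes whose values change: a4, t2, t3, t7, t8, t10, t15.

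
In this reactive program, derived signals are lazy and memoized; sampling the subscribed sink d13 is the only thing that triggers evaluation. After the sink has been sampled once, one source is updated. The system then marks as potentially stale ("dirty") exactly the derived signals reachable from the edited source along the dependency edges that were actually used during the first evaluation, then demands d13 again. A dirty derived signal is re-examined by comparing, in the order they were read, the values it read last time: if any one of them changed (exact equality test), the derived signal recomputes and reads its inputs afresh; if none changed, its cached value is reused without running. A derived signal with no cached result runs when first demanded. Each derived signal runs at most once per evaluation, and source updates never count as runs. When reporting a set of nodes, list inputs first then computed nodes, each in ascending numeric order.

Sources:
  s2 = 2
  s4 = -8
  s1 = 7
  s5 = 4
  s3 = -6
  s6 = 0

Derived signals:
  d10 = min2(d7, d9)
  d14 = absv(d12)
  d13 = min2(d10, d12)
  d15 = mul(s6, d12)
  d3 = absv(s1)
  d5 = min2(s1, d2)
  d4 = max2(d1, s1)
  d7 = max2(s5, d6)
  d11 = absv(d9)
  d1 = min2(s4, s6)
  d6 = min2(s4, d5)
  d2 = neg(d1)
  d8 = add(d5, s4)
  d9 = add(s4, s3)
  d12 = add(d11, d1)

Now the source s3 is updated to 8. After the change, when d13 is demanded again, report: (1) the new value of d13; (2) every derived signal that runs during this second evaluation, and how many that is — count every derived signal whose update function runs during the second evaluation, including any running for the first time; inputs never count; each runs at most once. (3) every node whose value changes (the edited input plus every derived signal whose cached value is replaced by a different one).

First demand of the output computes:
  d1 = min2(-8, 0) = -8
  d2 = neg(-8) = 8
  d5 = min2(7, 8) = 7
  d6 = min2(-8, 7) = -8
  d7 = max2(4, -8) = 4
  d9 = add(-8, -6) = -14
  d10 = min2(4, -14) = -14
  d11 = absv(-14) = 14
  d12 = add(14, -8) = 6
  d13 = min2(-14, 6) = -14

After the edit, cleaning proceeds:
  d9: a read changed (s3 -6->8) — executes, giving 0.
  d10: a read changed (d9 -14->0) — executes, giving 0.
  d11: a read changed (d9 -14->0) — executes, giving 0.
  d12: a read changed (d11 14->0) — executes, giving -8.
  d13: a read changed (d10 -14->0; d12 6->-8) — executes, giving -8.

Demanding d13 again yields -8.
5 derived signals run: d9, d10, d11, d12, d13.
The nodes whose values change: s3, d9, d10, d11, d12, d13.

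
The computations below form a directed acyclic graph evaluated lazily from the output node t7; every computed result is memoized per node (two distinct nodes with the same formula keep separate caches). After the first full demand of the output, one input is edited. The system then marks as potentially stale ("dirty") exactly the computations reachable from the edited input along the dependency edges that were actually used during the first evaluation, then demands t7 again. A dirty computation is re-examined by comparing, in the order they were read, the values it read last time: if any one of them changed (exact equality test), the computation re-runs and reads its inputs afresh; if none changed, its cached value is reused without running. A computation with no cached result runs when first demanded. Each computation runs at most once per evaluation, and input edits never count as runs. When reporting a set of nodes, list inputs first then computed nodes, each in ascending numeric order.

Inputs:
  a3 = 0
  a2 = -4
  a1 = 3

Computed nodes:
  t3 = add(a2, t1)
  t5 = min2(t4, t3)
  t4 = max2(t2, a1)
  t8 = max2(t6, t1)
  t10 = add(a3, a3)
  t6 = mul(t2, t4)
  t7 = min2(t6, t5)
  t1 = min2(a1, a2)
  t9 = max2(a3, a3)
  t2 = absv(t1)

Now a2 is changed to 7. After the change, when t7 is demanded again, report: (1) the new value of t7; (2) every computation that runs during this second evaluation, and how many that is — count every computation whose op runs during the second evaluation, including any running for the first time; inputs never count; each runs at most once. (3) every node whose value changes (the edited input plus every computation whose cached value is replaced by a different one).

Demanding t7 again yields 3.
7 computations run: t1, t2, t3, t4, t5, t6, t7.
The nodes whose values change: a2, t1, t2, t3, t4, t5, t6, t7.

First demand of the output computes:
  t1 = min2(3, -4) = -4
  t2 = absv(-4) = 4
  t3 = add(-4, -4) = -8
  t4 = max2(4, 3) = 4
  t5 = min2(4, -8) = -8
  t6 = mul(4, 4) = 16
  t7 = min2(16, -8) = -8

After the edit, cleaning proceeds:
  t1: a read changed (a2 -4->7) — executes, giving 3.
  t2: a read changed (t1 -4->3) — executes, giving 3.
  t3: a read changed (a2 -4->7; t1 -4->3) — executes, giving 10.
  t4: a read changed (t2 4->3) — executes, giving 3.
  t5: a read changed (t4 4->3; t3 -8->10) — executes, giving 3.
  t6: a read changed (t2 4->3; t4 4->3) — executes, giving 9.
  t7: a read changed (t6 16->9; t5 -8->3) — executes, giving 3.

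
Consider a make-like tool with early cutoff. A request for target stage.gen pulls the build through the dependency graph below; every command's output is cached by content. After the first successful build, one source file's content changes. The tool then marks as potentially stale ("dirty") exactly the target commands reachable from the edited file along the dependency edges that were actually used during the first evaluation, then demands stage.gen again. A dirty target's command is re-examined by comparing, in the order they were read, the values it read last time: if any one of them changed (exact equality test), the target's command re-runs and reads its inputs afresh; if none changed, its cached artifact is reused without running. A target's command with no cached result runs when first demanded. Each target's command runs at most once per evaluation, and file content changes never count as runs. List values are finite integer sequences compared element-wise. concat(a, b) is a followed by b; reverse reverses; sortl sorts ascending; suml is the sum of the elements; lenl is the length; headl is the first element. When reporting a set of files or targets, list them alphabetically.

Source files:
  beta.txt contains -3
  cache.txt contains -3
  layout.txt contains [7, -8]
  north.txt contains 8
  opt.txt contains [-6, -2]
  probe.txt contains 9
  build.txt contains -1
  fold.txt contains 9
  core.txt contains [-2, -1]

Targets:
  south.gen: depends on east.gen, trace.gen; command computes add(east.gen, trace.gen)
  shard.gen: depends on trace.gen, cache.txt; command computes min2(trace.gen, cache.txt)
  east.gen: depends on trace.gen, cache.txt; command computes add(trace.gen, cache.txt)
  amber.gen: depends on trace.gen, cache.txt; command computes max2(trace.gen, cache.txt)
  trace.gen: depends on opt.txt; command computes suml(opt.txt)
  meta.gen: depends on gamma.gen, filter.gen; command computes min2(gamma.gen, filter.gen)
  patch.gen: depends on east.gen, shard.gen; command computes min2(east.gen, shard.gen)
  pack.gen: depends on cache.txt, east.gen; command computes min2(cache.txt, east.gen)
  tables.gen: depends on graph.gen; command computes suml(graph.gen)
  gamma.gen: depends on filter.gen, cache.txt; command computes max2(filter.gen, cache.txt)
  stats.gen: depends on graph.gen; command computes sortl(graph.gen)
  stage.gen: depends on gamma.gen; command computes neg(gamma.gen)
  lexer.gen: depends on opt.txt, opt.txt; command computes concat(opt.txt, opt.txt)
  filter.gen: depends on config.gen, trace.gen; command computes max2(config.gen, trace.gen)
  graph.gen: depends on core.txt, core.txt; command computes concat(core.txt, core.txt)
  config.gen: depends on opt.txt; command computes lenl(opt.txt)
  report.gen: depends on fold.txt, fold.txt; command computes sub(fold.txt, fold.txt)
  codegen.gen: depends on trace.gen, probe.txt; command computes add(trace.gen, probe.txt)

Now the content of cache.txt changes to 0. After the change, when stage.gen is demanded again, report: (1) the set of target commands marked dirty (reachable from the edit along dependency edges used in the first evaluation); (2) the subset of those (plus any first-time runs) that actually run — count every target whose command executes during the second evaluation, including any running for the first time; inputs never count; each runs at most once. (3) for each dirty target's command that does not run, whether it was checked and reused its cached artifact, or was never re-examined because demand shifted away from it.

First demand of the output computes:
  config.gen = lenl([-6, -2]) = 2
  trace.gen = suml([-6, -2]) = -8
  filter.gen = max2(2, -8) = 2
  gamma.gen = max2(2, -3) = 2
  stage.gen = neg(2) = -2

After the edit, cleaning proceeds:
  gamma.gen: a read changed (cache.txt -3->0) — executes, giving 2 — identical to its old value.
  stage.gen: dirty, but its reads are unchanged (gamma.gen unchanged); cached -2 stands.

Note the absorption at gamma.gen: it re-runs yet its value is the same, leaving the output's value untouched.

The edit dirties: gamma.gen, stage.gen.
1 target commands run: gamma.gen.
Cache hits after checking: stage.gen.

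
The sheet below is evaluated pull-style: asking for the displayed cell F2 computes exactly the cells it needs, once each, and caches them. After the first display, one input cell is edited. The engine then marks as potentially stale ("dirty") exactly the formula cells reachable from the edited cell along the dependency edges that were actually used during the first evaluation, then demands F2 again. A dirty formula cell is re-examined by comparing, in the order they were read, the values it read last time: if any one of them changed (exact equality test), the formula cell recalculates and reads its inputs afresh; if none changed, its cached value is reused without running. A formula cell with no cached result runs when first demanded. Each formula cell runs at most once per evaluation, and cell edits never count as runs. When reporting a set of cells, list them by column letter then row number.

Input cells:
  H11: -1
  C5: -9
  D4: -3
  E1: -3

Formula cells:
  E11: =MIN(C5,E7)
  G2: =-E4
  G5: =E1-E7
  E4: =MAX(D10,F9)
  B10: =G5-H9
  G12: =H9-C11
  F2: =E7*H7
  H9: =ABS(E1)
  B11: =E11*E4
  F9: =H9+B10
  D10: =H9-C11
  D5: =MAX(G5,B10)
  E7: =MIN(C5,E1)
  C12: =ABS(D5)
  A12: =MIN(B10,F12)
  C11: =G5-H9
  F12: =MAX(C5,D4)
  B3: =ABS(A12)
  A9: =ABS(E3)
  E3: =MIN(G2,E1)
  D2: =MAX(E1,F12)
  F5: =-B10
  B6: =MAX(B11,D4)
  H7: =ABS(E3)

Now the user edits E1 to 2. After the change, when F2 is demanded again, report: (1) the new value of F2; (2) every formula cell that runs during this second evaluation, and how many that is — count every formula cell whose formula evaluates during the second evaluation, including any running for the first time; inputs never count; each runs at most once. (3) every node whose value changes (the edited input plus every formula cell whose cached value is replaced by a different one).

Demanding F2 again yields -99.
12 formula cells run: B10, C11, D10, E3, E4, E7, F2, F9, G2, G5, H7, H9.
The nodes whose values change: B10, C11, D10, E1, E3, E4, F2, F9, G2, G5, H7, H9.

First demand of the output computes:
  E7 = MIN(-9, -3) = -9
  G5 = -3 - -9 = 6
  H9 = ABS(-3) = 3
  B10 = 6 - 3 = 3
  C11 = 6 - 3 = 3
  D10 = 3 - 3 = 0
  F9 = 3 + 3 = 6
  E4 = MAX(0, 6) = 6
  G2 = -(6) = -6
  E3 = MIN(-6, -3) = -6
  H7 = ABS(-6) = 6
  F2 = -9 * 6 = -54

After the edit, cleaning proceeds:
  E7: a read changed (E1 -3->2) — executes, giving -9 — identical to its old value.
  G5: a read changed (E1 -3->2) — executes, giving 11.
  H9: a read changed (E1 -3->2) — executes, giving 2.
  B10: a read changed (G5 6->11; H9 3->2) — executes, giving 9.
  C11: a read changed (G5 6->11; H9 3->2) — executes, giving 9.
  D10: a read changed (H9 3->2; C11 3->9) — executes, giving -7.
  F9: a read changed (H9 3->2; B10 3->9) — executes, giving 11.
  E4: a read changed (D10 0->-7; F9 6->11) — executes, giving 11.
  G2: a read changed (E4 6->11) — executes, giving -11.
  E3: a read changed (G2 -6->-11; E1 -3->2) — executes, giving -11.
  H7: a read changed (E3 -6->-11) — executes, giving 11.
  F2: a read changed (H7 6->11) — executes, giving -99.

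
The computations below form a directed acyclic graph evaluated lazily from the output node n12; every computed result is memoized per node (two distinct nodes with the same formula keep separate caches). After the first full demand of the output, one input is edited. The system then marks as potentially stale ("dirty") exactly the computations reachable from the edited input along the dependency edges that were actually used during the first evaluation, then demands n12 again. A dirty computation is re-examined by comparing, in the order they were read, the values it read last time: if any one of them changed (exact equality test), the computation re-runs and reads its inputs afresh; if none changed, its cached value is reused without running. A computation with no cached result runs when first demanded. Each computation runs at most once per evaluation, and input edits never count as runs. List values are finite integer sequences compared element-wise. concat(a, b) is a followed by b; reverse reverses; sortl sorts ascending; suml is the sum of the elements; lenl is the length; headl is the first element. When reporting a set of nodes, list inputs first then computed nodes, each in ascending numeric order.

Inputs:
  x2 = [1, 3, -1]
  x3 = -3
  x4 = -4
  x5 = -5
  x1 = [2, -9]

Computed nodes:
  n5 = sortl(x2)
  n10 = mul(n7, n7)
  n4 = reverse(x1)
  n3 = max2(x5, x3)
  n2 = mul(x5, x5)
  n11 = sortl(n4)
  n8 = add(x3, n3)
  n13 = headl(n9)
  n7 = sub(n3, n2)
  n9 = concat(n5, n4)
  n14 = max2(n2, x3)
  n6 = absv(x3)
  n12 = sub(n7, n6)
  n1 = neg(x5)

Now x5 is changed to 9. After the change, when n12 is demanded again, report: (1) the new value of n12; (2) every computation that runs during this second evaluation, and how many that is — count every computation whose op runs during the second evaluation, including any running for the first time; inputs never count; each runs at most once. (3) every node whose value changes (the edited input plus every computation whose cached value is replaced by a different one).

First demand of the output computes:
  n2 = mul(-5, -5) = 25
  n3 = max2(-5, -3) = -3
  n6 = absv(-3) = 3
  n7 = sub(-3, 25) = -28
  n12 = sub(-28, 3) = -31

After the edit, cleaning proceeds:
  n2: a read changed (x5 -5->9; x5 -5->9) — executes, giving 81.
  n3: a read changed (x5 -5->9) — executes, giving 9.
  n7: a read changed (n3 -3->9; n2 25->81) — executes, giving -72.
  n12: a read changed (n7 -28->-72) — executes, giving -75.

Demanding n12 again yields -75.
4 computations run: n2, n3, n7, n12.
The nodes whose values change: x5, n2, n3, n7, n12.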